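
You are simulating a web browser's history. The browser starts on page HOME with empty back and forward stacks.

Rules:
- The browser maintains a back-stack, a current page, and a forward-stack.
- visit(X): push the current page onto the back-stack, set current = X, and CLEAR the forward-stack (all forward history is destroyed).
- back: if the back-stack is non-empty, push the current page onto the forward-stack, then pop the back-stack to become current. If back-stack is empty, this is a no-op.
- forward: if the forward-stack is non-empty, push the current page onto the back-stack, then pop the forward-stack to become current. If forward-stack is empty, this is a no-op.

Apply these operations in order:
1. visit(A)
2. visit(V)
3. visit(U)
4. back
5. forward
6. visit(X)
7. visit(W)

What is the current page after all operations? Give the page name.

After 1 (visit(A)): cur=A back=1 fwd=0
After 2 (visit(V)): cur=V back=2 fwd=0
After 3 (visit(U)): cur=U back=3 fwd=0
After 4 (back): cur=V back=2 fwd=1
After 5 (forward): cur=U back=3 fwd=0
After 6 (visit(X)): cur=X back=4 fwd=0
After 7 (visit(W)): cur=W back=5 fwd=0

Answer: W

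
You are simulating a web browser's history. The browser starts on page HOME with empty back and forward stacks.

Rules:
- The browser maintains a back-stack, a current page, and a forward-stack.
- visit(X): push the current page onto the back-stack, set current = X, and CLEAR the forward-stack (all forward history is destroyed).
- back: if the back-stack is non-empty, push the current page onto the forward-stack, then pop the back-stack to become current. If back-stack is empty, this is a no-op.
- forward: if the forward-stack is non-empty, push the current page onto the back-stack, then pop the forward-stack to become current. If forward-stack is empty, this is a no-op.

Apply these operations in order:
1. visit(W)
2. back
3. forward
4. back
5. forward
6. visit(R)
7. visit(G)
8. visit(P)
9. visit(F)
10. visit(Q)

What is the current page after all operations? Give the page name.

Answer: Q

Derivation:
After 1 (visit(W)): cur=W back=1 fwd=0
After 2 (back): cur=HOME back=0 fwd=1
After 3 (forward): cur=W back=1 fwd=0
After 4 (back): cur=HOME back=0 fwd=1
After 5 (forward): cur=W back=1 fwd=0
After 6 (visit(R)): cur=R back=2 fwd=0
After 7 (visit(G)): cur=G back=3 fwd=0
After 8 (visit(P)): cur=P back=4 fwd=0
After 9 (visit(F)): cur=F back=5 fwd=0
After 10 (visit(Q)): cur=Q back=6 fwd=0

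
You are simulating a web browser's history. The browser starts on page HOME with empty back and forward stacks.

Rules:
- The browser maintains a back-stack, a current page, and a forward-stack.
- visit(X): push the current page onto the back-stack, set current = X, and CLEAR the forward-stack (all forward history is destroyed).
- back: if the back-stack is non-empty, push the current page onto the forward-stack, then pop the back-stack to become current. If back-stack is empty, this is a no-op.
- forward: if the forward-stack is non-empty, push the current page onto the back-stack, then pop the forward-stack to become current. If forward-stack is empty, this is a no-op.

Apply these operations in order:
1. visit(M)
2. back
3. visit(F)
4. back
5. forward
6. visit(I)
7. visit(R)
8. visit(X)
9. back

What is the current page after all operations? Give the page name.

After 1 (visit(M)): cur=M back=1 fwd=0
After 2 (back): cur=HOME back=0 fwd=1
After 3 (visit(F)): cur=F back=1 fwd=0
After 4 (back): cur=HOME back=0 fwd=1
After 5 (forward): cur=F back=1 fwd=0
After 6 (visit(I)): cur=I back=2 fwd=0
After 7 (visit(R)): cur=R back=3 fwd=0
After 8 (visit(X)): cur=X back=4 fwd=0
After 9 (back): cur=R back=3 fwd=1

Answer: R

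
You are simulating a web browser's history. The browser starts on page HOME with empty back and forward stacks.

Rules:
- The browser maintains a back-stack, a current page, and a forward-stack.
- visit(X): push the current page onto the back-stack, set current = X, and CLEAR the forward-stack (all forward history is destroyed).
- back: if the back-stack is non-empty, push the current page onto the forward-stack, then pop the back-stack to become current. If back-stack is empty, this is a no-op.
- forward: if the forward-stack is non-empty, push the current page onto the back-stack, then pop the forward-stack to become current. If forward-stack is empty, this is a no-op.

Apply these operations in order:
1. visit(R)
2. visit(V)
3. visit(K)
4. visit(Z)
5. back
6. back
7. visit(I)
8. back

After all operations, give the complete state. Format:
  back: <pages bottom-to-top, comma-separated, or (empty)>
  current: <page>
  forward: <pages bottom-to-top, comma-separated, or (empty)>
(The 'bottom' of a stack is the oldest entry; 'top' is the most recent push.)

After 1 (visit(R)): cur=R back=1 fwd=0
After 2 (visit(V)): cur=V back=2 fwd=0
After 3 (visit(K)): cur=K back=3 fwd=0
After 4 (visit(Z)): cur=Z back=4 fwd=0
After 5 (back): cur=K back=3 fwd=1
After 6 (back): cur=V back=2 fwd=2
After 7 (visit(I)): cur=I back=3 fwd=0
After 8 (back): cur=V back=2 fwd=1

Answer: back: HOME,R
current: V
forward: I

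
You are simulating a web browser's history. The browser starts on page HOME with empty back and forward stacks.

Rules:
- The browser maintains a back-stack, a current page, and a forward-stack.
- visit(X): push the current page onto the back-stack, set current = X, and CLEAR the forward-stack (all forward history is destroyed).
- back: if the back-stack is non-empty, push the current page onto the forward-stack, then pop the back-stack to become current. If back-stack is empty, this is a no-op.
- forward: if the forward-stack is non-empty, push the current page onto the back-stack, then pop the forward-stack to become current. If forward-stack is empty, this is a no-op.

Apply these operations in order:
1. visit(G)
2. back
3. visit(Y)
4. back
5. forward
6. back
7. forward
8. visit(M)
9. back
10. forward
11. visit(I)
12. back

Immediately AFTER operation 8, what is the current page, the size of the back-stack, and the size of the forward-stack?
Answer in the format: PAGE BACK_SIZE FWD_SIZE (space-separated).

After 1 (visit(G)): cur=G back=1 fwd=0
After 2 (back): cur=HOME back=0 fwd=1
After 3 (visit(Y)): cur=Y back=1 fwd=0
After 4 (back): cur=HOME back=0 fwd=1
After 5 (forward): cur=Y back=1 fwd=0
After 6 (back): cur=HOME back=0 fwd=1
After 7 (forward): cur=Y back=1 fwd=0
After 8 (visit(M)): cur=M back=2 fwd=0

M 2 0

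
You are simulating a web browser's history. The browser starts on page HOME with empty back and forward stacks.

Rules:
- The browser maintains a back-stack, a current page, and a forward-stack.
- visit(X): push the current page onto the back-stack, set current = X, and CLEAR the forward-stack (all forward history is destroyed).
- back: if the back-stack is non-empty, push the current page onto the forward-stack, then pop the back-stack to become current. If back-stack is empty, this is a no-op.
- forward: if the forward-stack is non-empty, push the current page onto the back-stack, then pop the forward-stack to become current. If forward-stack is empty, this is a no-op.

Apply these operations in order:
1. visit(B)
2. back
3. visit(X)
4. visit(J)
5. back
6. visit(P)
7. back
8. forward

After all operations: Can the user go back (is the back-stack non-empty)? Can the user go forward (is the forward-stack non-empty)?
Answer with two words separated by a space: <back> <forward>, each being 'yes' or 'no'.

After 1 (visit(B)): cur=B back=1 fwd=0
After 2 (back): cur=HOME back=0 fwd=1
After 3 (visit(X)): cur=X back=1 fwd=0
After 4 (visit(J)): cur=J back=2 fwd=0
After 5 (back): cur=X back=1 fwd=1
After 6 (visit(P)): cur=P back=2 fwd=0
After 7 (back): cur=X back=1 fwd=1
After 8 (forward): cur=P back=2 fwd=0

Answer: yes no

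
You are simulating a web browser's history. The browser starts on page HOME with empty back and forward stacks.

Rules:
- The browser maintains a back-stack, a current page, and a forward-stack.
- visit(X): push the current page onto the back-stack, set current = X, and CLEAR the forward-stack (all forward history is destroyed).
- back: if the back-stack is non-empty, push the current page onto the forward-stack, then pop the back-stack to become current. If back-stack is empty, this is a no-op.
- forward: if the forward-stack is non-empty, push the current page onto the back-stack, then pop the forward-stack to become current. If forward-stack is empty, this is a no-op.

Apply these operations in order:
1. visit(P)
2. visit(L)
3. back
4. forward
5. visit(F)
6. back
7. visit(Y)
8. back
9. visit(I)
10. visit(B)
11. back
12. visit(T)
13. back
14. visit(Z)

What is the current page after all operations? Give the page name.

Answer: Z

Derivation:
After 1 (visit(P)): cur=P back=1 fwd=0
After 2 (visit(L)): cur=L back=2 fwd=0
After 3 (back): cur=P back=1 fwd=1
After 4 (forward): cur=L back=2 fwd=0
After 5 (visit(F)): cur=F back=3 fwd=0
After 6 (back): cur=L back=2 fwd=1
After 7 (visit(Y)): cur=Y back=3 fwd=0
After 8 (back): cur=L back=2 fwd=1
After 9 (visit(I)): cur=I back=3 fwd=0
After 10 (visit(B)): cur=B back=4 fwd=0
After 11 (back): cur=I back=3 fwd=1
After 12 (visit(T)): cur=T back=4 fwd=0
After 13 (back): cur=I back=3 fwd=1
After 14 (visit(Z)): cur=Z back=4 fwd=0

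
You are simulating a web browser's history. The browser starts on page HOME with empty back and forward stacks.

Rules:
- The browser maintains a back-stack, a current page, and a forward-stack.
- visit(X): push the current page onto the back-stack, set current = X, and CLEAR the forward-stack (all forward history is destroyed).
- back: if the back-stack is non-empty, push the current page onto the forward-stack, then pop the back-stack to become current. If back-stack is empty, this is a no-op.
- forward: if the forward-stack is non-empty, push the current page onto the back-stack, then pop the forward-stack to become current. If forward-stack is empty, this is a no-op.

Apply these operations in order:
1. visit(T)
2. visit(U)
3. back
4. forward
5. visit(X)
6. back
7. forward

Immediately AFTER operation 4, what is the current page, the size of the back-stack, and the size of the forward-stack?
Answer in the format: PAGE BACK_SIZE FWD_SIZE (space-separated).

After 1 (visit(T)): cur=T back=1 fwd=0
After 2 (visit(U)): cur=U back=2 fwd=0
After 3 (back): cur=T back=1 fwd=1
After 4 (forward): cur=U back=2 fwd=0

U 2 0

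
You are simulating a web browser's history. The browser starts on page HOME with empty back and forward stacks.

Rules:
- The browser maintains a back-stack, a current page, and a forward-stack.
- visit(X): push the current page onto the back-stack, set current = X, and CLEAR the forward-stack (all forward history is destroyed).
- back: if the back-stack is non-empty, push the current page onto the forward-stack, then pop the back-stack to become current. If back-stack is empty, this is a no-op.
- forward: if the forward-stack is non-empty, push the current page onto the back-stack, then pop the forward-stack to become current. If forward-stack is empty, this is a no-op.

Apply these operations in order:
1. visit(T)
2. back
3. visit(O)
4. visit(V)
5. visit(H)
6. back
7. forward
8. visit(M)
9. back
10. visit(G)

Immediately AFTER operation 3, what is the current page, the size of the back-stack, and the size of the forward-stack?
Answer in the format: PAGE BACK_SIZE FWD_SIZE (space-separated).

After 1 (visit(T)): cur=T back=1 fwd=0
After 2 (back): cur=HOME back=0 fwd=1
After 3 (visit(O)): cur=O back=1 fwd=0

O 1 0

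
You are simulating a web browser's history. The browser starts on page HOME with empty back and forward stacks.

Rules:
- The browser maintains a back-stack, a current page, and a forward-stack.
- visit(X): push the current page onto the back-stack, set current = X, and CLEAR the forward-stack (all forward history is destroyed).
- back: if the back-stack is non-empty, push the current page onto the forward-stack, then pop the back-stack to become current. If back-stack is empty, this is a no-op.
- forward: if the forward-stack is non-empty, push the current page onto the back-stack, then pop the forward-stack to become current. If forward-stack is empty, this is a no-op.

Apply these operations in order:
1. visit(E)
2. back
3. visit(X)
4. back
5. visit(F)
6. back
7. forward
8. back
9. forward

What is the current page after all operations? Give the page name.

Answer: F

Derivation:
After 1 (visit(E)): cur=E back=1 fwd=0
After 2 (back): cur=HOME back=0 fwd=1
After 3 (visit(X)): cur=X back=1 fwd=0
After 4 (back): cur=HOME back=0 fwd=1
After 5 (visit(F)): cur=F back=1 fwd=0
After 6 (back): cur=HOME back=0 fwd=1
After 7 (forward): cur=F back=1 fwd=0
After 8 (back): cur=HOME back=0 fwd=1
After 9 (forward): cur=F back=1 fwd=0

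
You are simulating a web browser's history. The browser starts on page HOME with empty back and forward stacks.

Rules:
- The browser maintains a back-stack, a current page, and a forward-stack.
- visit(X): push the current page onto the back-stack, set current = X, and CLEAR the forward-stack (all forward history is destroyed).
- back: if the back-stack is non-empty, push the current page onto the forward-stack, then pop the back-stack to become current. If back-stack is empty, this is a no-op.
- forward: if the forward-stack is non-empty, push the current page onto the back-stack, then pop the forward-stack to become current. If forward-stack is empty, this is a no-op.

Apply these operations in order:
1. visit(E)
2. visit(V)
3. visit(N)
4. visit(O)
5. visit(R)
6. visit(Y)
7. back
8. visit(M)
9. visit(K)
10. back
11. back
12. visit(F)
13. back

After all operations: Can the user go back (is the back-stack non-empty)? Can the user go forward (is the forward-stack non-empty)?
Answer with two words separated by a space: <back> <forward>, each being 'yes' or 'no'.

After 1 (visit(E)): cur=E back=1 fwd=0
After 2 (visit(V)): cur=V back=2 fwd=0
After 3 (visit(N)): cur=N back=3 fwd=0
After 4 (visit(O)): cur=O back=4 fwd=0
After 5 (visit(R)): cur=R back=5 fwd=0
After 6 (visit(Y)): cur=Y back=6 fwd=0
After 7 (back): cur=R back=5 fwd=1
After 8 (visit(M)): cur=M back=6 fwd=0
After 9 (visit(K)): cur=K back=7 fwd=0
After 10 (back): cur=M back=6 fwd=1
After 11 (back): cur=R back=5 fwd=2
After 12 (visit(F)): cur=F back=6 fwd=0
After 13 (back): cur=R back=5 fwd=1

Answer: yes yes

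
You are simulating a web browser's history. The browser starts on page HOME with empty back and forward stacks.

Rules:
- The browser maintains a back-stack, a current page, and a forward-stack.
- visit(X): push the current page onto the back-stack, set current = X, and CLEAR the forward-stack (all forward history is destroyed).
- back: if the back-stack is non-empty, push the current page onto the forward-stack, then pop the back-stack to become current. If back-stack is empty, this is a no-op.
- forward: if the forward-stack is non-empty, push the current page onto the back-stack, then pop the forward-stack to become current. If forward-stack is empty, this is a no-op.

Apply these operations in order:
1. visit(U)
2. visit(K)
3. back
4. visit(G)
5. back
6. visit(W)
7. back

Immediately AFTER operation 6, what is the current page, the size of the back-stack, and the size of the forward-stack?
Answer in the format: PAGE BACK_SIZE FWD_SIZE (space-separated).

After 1 (visit(U)): cur=U back=1 fwd=0
After 2 (visit(K)): cur=K back=2 fwd=0
After 3 (back): cur=U back=1 fwd=1
After 4 (visit(G)): cur=G back=2 fwd=0
After 5 (back): cur=U back=1 fwd=1
After 6 (visit(W)): cur=W back=2 fwd=0

W 2 0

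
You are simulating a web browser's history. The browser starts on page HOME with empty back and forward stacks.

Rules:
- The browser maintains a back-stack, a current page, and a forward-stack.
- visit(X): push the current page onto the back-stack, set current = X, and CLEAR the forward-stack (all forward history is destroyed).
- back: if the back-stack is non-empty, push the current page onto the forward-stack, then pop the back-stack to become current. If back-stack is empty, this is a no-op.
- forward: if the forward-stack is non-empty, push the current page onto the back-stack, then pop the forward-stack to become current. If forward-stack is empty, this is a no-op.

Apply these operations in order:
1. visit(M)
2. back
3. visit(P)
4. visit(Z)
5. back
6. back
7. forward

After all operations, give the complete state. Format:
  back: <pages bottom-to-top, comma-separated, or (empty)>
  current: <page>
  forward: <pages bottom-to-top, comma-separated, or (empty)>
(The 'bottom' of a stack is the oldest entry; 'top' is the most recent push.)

Answer: back: HOME
current: P
forward: Z

Derivation:
After 1 (visit(M)): cur=M back=1 fwd=0
After 2 (back): cur=HOME back=0 fwd=1
After 3 (visit(P)): cur=P back=1 fwd=0
After 4 (visit(Z)): cur=Z back=2 fwd=0
After 5 (back): cur=P back=1 fwd=1
After 6 (back): cur=HOME back=0 fwd=2
After 7 (forward): cur=P back=1 fwd=1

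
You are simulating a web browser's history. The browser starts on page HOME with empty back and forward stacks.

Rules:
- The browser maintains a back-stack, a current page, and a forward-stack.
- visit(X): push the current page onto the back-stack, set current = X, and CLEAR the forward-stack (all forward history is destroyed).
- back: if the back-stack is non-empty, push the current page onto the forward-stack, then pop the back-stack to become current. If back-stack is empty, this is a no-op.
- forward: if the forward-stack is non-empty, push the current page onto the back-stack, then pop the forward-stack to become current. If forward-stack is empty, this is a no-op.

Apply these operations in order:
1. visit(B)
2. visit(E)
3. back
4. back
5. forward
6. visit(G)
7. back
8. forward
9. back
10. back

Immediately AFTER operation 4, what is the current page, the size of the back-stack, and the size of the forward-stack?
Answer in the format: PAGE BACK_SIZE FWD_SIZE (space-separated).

After 1 (visit(B)): cur=B back=1 fwd=0
After 2 (visit(E)): cur=E back=2 fwd=0
After 3 (back): cur=B back=1 fwd=1
After 4 (back): cur=HOME back=0 fwd=2

HOME 0 2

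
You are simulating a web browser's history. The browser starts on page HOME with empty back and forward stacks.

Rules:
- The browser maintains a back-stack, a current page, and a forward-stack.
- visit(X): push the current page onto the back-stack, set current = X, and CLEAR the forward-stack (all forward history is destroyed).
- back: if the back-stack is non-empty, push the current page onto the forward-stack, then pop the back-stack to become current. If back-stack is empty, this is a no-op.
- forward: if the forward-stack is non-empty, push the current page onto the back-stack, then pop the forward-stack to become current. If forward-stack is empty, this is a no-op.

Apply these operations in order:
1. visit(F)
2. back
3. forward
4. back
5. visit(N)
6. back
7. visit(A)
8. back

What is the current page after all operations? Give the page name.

After 1 (visit(F)): cur=F back=1 fwd=0
After 2 (back): cur=HOME back=0 fwd=1
After 3 (forward): cur=F back=1 fwd=0
After 4 (back): cur=HOME back=0 fwd=1
After 5 (visit(N)): cur=N back=1 fwd=0
After 6 (back): cur=HOME back=0 fwd=1
After 7 (visit(A)): cur=A back=1 fwd=0
After 8 (back): cur=HOME back=0 fwd=1

Answer: HOME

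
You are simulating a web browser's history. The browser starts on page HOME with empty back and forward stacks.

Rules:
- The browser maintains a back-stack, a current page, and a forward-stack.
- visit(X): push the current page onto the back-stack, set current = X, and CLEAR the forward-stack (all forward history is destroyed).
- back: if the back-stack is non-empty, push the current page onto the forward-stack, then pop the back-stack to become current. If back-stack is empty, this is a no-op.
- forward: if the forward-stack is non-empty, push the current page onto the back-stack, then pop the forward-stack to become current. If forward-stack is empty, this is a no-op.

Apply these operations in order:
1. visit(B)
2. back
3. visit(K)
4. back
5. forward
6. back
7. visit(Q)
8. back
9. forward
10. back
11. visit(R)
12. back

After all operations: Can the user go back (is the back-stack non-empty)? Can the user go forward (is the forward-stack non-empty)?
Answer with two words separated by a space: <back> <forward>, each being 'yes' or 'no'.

After 1 (visit(B)): cur=B back=1 fwd=0
After 2 (back): cur=HOME back=0 fwd=1
After 3 (visit(K)): cur=K back=1 fwd=0
After 4 (back): cur=HOME back=0 fwd=1
After 5 (forward): cur=K back=1 fwd=0
After 6 (back): cur=HOME back=0 fwd=1
After 7 (visit(Q)): cur=Q back=1 fwd=0
After 8 (back): cur=HOME back=0 fwd=1
After 9 (forward): cur=Q back=1 fwd=0
After 10 (back): cur=HOME back=0 fwd=1
After 11 (visit(R)): cur=R back=1 fwd=0
After 12 (back): cur=HOME back=0 fwd=1

Answer: no yes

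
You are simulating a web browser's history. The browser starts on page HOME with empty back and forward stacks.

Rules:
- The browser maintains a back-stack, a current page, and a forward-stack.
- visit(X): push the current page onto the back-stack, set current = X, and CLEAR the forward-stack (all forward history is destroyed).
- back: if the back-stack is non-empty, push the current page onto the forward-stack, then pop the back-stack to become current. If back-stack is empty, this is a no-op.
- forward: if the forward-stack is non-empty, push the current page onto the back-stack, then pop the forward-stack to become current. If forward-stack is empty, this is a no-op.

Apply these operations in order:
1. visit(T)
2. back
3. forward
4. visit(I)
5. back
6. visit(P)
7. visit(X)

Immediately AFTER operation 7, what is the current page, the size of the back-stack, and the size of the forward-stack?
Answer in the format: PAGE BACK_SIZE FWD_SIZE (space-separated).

After 1 (visit(T)): cur=T back=1 fwd=0
After 2 (back): cur=HOME back=0 fwd=1
After 3 (forward): cur=T back=1 fwd=0
After 4 (visit(I)): cur=I back=2 fwd=0
After 5 (back): cur=T back=1 fwd=1
After 6 (visit(P)): cur=P back=2 fwd=0
After 7 (visit(X)): cur=X back=3 fwd=0

X 3 0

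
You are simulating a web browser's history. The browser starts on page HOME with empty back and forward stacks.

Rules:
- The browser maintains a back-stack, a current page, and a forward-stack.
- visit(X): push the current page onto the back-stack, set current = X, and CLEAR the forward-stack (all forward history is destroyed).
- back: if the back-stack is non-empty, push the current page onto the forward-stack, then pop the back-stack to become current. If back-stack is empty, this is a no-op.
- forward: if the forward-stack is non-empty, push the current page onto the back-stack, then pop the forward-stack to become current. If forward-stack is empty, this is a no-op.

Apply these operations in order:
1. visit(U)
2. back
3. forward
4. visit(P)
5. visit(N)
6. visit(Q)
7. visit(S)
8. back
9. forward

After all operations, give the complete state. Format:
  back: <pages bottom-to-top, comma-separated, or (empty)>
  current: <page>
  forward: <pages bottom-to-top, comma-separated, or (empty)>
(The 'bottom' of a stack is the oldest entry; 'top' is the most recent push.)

After 1 (visit(U)): cur=U back=1 fwd=0
After 2 (back): cur=HOME back=0 fwd=1
After 3 (forward): cur=U back=1 fwd=0
After 4 (visit(P)): cur=P back=2 fwd=0
After 5 (visit(N)): cur=N back=3 fwd=0
After 6 (visit(Q)): cur=Q back=4 fwd=0
After 7 (visit(S)): cur=S back=5 fwd=0
After 8 (back): cur=Q back=4 fwd=1
After 9 (forward): cur=S back=5 fwd=0

Answer: back: HOME,U,P,N,Q
current: S
forward: (empty)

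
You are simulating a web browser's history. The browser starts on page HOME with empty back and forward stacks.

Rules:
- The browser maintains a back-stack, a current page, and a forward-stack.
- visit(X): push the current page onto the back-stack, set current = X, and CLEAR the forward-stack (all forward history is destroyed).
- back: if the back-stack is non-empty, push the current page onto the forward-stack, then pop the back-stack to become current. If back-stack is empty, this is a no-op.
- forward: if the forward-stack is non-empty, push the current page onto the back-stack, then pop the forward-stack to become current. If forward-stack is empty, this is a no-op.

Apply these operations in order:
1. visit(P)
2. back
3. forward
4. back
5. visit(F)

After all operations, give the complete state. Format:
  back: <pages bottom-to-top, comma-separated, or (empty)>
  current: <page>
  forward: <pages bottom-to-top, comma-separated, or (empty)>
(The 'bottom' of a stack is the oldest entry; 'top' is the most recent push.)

Answer: back: HOME
current: F
forward: (empty)

Derivation:
After 1 (visit(P)): cur=P back=1 fwd=0
After 2 (back): cur=HOME back=0 fwd=1
After 3 (forward): cur=P back=1 fwd=0
After 4 (back): cur=HOME back=0 fwd=1
After 5 (visit(F)): cur=F back=1 fwd=0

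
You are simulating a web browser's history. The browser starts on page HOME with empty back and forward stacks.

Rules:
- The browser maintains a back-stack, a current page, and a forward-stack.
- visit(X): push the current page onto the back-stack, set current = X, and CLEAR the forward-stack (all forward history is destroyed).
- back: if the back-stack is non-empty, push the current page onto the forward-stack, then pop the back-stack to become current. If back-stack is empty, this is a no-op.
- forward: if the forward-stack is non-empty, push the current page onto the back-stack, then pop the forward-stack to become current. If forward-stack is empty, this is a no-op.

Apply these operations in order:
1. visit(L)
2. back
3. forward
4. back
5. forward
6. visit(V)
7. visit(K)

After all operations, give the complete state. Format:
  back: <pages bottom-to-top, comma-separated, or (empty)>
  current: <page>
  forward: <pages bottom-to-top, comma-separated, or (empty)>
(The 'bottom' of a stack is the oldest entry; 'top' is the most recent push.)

Answer: back: HOME,L,V
current: K
forward: (empty)

Derivation:
After 1 (visit(L)): cur=L back=1 fwd=0
After 2 (back): cur=HOME back=0 fwd=1
After 3 (forward): cur=L back=1 fwd=0
After 4 (back): cur=HOME back=0 fwd=1
After 5 (forward): cur=L back=1 fwd=0
After 6 (visit(V)): cur=V back=2 fwd=0
After 7 (visit(K)): cur=K back=3 fwd=0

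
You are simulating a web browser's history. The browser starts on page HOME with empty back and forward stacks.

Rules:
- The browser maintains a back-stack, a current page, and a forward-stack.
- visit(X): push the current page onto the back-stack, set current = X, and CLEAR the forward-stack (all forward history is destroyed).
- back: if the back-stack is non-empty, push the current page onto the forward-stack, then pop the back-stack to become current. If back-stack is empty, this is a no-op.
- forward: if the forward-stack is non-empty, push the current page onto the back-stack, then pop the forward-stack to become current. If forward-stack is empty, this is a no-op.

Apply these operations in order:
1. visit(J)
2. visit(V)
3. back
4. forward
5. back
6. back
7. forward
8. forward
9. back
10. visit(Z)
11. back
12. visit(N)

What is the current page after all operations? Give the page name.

After 1 (visit(J)): cur=J back=1 fwd=0
After 2 (visit(V)): cur=V back=2 fwd=0
After 3 (back): cur=J back=1 fwd=1
After 4 (forward): cur=V back=2 fwd=0
After 5 (back): cur=J back=1 fwd=1
After 6 (back): cur=HOME back=0 fwd=2
After 7 (forward): cur=J back=1 fwd=1
After 8 (forward): cur=V back=2 fwd=0
After 9 (back): cur=J back=1 fwd=1
After 10 (visit(Z)): cur=Z back=2 fwd=0
After 11 (back): cur=J back=1 fwd=1
After 12 (visit(N)): cur=N back=2 fwd=0

Answer: N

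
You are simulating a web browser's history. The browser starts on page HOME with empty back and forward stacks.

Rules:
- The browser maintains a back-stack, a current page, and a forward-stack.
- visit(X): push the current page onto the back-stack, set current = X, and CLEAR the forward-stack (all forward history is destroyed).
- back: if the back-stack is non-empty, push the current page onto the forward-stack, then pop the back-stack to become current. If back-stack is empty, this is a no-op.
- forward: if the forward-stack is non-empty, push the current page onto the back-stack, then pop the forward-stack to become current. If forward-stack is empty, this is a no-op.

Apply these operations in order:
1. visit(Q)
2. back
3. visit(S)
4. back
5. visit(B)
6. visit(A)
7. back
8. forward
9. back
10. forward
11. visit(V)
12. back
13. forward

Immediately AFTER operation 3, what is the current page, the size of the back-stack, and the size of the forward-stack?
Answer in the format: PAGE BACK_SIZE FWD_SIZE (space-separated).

After 1 (visit(Q)): cur=Q back=1 fwd=0
After 2 (back): cur=HOME back=0 fwd=1
After 3 (visit(S)): cur=S back=1 fwd=0

S 1 0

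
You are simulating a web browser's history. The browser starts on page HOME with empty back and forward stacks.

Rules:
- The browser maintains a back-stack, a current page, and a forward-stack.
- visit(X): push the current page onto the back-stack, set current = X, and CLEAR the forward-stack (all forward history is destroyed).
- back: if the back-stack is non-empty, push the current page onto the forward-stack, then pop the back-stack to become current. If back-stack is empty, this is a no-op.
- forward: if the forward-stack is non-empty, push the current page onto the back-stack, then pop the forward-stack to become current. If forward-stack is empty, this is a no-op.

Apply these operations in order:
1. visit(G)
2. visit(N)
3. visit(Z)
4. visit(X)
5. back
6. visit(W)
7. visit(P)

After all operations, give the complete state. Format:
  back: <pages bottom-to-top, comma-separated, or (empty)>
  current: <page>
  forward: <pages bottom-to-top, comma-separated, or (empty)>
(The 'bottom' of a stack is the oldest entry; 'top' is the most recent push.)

Answer: back: HOME,G,N,Z,W
current: P
forward: (empty)

Derivation:
After 1 (visit(G)): cur=G back=1 fwd=0
After 2 (visit(N)): cur=N back=2 fwd=0
After 3 (visit(Z)): cur=Z back=3 fwd=0
After 4 (visit(X)): cur=X back=4 fwd=0
After 5 (back): cur=Z back=3 fwd=1
After 6 (visit(W)): cur=W back=4 fwd=0
After 7 (visit(P)): cur=P back=5 fwd=0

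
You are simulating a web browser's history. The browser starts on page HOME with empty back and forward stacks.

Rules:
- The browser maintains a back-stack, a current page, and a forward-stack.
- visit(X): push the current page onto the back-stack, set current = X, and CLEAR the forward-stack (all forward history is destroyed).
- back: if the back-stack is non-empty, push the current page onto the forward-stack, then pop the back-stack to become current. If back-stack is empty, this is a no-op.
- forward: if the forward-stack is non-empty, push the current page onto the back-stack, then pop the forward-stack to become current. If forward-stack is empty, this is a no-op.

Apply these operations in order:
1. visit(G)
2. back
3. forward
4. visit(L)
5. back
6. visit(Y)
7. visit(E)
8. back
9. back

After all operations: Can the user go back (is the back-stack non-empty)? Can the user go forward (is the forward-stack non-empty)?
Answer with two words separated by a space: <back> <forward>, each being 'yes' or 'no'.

After 1 (visit(G)): cur=G back=1 fwd=0
After 2 (back): cur=HOME back=0 fwd=1
After 3 (forward): cur=G back=1 fwd=0
After 4 (visit(L)): cur=L back=2 fwd=0
After 5 (back): cur=G back=1 fwd=1
After 6 (visit(Y)): cur=Y back=2 fwd=0
After 7 (visit(E)): cur=E back=3 fwd=0
After 8 (back): cur=Y back=2 fwd=1
After 9 (back): cur=G back=1 fwd=2

Answer: yes yes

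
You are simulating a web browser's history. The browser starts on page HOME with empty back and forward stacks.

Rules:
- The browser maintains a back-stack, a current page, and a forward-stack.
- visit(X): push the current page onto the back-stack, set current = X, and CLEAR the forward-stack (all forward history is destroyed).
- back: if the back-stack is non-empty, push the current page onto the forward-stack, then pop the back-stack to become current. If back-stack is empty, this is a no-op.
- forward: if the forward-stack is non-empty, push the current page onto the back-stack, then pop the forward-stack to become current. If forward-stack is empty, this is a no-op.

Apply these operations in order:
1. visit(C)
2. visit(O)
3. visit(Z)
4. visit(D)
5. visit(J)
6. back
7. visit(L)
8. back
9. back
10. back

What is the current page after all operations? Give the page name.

After 1 (visit(C)): cur=C back=1 fwd=0
After 2 (visit(O)): cur=O back=2 fwd=0
After 3 (visit(Z)): cur=Z back=3 fwd=0
After 4 (visit(D)): cur=D back=4 fwd=0
After 5 (visit(J)): cur=J back=5 fwd=0
After 6 (back): cur=D back=4 fwd=1
After 7 (visit(L)): cur=L back=5 fwd=0
After 8 (back): cur=D back=4 fwd=1
After 9 (back): cur=Z back=3 fwd=2
After 10 (back): cur=O back=2 fwd=3

Answer: O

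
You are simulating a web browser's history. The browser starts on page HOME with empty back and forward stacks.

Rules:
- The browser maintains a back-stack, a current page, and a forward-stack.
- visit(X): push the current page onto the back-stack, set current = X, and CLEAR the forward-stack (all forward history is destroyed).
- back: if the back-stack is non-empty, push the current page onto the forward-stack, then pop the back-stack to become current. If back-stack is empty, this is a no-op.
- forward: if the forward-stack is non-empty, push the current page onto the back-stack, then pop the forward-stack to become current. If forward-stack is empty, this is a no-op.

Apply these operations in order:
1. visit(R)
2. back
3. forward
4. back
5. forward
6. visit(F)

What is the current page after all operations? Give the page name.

Answer: F

Derivation:
After 1 (visit(R)): cur=R back=1 fwd=0
After 2 (back): cur=HOME back=0 fwd=1
After 3 (forward): cur=R back=1 fwd=0
After 4 (back): cur=HOME back=0 fwd=1
After 5 (forward): cur=R back=1 fwd=0
After 6 (visit(F)): cur=F back=2 fwd=0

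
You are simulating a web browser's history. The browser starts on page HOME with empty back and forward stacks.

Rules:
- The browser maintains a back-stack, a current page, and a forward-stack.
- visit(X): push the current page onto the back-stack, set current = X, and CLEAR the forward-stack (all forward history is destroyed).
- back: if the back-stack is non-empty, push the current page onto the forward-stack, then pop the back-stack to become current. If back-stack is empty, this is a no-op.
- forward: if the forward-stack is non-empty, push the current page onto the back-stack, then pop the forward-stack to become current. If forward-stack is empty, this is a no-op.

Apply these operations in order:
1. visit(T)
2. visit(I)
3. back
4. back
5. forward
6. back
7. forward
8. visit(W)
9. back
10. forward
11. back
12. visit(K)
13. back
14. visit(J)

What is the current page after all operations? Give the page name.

Answer: J

Derivation:
After 1 (visit(T)): cur=T back=1 fwd=0
After 2 (visit(I)): cur=I back=2 fwd=0
After 3 (back): cur=T back=1 fwd=1
After 4 (back): cur=HOME back=0 fwd=2
After 5 (forward): cur=T back=1 fwd=1
After 6 (back): cur=HOME back=0 fwd=2
After 7 (forward): cur=T back=1 fwd=1
After 8 (visit(W)): cur=W back=2 fwd=0
After 9 (back): cur=T back=1 fwd=1
After 10 (forward): cur=W back=2 fwd=0
After 11 (back): cur=T back=1 fwd=1
After 12 (visit(K)): cur=K back=2 fwd=0
After 13 (back): cur=T back=1 fwd=1
After 14 (visit(J)): cur=J back=2 fwd=0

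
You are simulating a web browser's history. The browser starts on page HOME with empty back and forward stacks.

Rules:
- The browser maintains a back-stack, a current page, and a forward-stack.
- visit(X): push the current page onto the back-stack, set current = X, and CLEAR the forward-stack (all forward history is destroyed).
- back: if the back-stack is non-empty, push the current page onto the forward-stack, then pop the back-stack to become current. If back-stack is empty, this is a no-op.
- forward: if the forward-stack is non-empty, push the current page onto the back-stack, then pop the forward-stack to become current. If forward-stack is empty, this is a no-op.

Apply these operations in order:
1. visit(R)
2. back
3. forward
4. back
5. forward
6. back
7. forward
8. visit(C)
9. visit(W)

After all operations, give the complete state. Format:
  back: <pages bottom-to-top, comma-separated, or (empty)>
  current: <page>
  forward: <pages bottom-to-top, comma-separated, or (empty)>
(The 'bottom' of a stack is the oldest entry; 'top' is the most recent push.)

Answer: back: HOME,R,C
current: W
forward: (empty)

Derivation:
After 1 (visit(R)): cur=R back=1 fwd=0
After 2 (back): cur=HOME back=0 fwd=1
After 3 (forward): cur=R back=1 fwd=0
After 4 (back): cur=HOME back=0 fwd=1
After 5 (forward): cur=R back=1 fwd=0
After 6 (back): cur=HOME back=0 fwd=1
After 7 (forward): cur=R back=1 fwd=0
After 8 (visit(C)): cur=C back=2 fwd=0
After 9 (visit(W)): cur=W back=3 fwd=0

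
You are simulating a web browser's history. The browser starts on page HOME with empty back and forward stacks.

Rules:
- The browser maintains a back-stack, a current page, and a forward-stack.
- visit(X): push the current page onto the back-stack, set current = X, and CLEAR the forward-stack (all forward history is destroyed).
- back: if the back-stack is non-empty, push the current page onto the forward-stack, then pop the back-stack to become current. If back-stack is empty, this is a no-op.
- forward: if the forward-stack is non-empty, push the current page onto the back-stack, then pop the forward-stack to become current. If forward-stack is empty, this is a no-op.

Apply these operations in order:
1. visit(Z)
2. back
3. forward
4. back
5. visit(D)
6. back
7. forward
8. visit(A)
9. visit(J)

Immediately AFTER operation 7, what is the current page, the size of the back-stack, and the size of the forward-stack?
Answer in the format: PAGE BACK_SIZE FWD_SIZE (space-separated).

After 1 (visit(Z)): cur=Z back=1 fwd=0
After 2 (back): cur=HOME back=0 fwd=1
After 3 (forward): cur=Z back=1 fwd=0
After 4 (back): cur=HOME back=0 fwd=1
After 5 (visit(D)): cur=D back=1 fwd=0
After 6 (back): cur=HOME back=0 fwd=1
After 7 (forward): cur=D back=1 fwd=0

D 1 0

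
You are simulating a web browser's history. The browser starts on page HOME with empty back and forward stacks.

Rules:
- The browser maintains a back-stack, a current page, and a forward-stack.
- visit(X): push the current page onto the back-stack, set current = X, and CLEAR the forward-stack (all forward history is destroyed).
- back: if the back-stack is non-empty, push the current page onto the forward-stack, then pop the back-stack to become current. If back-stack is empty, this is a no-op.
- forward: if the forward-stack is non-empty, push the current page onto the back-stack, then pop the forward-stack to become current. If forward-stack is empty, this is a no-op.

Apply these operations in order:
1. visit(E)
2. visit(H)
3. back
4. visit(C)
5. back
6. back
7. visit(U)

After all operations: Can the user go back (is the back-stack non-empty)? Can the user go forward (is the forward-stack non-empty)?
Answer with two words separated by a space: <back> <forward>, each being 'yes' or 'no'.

Answer: yes no

Derivation:
After 1 (visit(E)): cur=E back=1 fwd=0
After 2 (visit(H)): cur=H back=2 fwd=0
After 3 (back): cur=E back=1 fwd=1
After 4 (visit(C)): cur=C back=2 fwd=0
After 5 (back): cur=E back=1 fwd=1
After 6 (back): cur=HOME back=0 fwd=2
After 7 (visit(U)): cur=U back=1 fwd=0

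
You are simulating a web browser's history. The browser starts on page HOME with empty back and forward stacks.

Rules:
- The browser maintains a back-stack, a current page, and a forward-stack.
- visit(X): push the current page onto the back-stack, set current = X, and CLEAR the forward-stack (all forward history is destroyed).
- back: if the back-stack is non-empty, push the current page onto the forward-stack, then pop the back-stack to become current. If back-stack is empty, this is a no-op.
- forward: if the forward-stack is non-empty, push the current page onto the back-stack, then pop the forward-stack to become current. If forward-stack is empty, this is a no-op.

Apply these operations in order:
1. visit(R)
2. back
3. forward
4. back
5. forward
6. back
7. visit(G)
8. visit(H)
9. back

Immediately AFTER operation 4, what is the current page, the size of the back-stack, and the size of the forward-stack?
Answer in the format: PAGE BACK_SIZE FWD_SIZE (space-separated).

After 1 (visit(R)): cur=R back=1 fwd=0
After 2 (back): cur=HOME back=0 fwd=1
After 3 (forward): cur=R back=1 fwd=0
After 4 (back): cur=HOME back=0 fwd=1

HOME 0 1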